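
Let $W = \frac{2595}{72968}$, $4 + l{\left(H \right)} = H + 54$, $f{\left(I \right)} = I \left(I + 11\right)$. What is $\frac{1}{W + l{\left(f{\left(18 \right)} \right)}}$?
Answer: $\frac{72968}{41740291} \approx 0.0017481$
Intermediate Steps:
$f{\left(I \right)} = I \left(11 + I\right)$
$l{\left(H \right)} = 50 + H$ ($l{\left(H \right)} = -4 + \left(H + 54\right) = -4 + \left(54 + H\right) = 50 + H$)
$W = \frac{2595}{72968}$ ($W = 2595 \cdot \frac{1}{72968} = \frac{2595}{72968} \approx 0.035564$)
$\frac{1}{W + l{\left(f{\left(18 \right)} \right)}} = \frac{1}{\frac{2595}{72968} + \left(50 + 18 \left(11 + 18\right)\right)} = \frac{1}{\frac{2595}{72968} + \left(50 + 18 \cdot 29\right)} = \frac{1}{\frac{2595}{72968} + \left(50 + 522\right)} = \frac{1}{\frac{2595}{72968} + 572} = \frac{1}{\frac{41740291}{72968}} = \frac{72968}{41740291}$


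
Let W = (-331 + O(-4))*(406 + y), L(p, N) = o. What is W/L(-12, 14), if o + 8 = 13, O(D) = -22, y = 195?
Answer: -212153/5 ≈ -42431.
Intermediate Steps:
o = 5 (o = -8 + 13 = 5)
L(p, N) = 5
W = -212153 (W = (-331 - 22)*(406 + 195) = -353*601 = -212153)
W/L(-12, 14) = -212153/5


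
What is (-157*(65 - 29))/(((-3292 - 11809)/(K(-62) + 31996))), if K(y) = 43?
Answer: 181084428/15101 ≈ 11992.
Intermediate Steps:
(-157*(65 - 29))/(((-3292 - 11809)/(K(-62) + 31996))) = (-157*(65 - 29))/(((-3292 - 11809)/(43 + 31996))) = (-157*36)/((-15101/32039)) = -5652/((-15101*1/32039)) = -5652/(-15101/32039) = -5652*(-32039/15101) = 181084428/15101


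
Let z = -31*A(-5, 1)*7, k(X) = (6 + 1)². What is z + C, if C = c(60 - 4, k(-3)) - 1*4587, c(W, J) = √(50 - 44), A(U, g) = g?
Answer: -4804 + √6 ≈ -4801.5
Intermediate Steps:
k(X) = 49 (k(X) = 7² = 49)
c(W, J) = √6
C = -4587 + √6 (C = √6 - 1*4587 = √6 - 4587 = -4587 + √6 ≈ -4584.5)
z = -217 (z = -31*1*7 = -31*7 = -217)
z + C = -217 + (-4587 + √6) = -4804 + √6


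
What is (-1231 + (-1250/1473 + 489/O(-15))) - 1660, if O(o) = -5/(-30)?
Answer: 62089/1473 ≈ 42.151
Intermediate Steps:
O(o) = ⅙ (O(o) = -5*(-1/30) = ⅙)
(-1231 + (-1250/1473 + 489/O(-15))) - 1660 = (-1231 + (-1250/1473 + 489/(⅙))) - 1660 = (-1231 + (-1250*1/1473 + 489*6)) - 1660 = (-1231 + (-1250/1473 + 2934)) - 1660 = (-1231 + 4320532/1473) - 1660 = 2507269/1473 - 1660 = 62089/1473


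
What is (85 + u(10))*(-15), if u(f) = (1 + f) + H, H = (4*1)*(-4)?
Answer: -1200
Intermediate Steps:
H = -16 (H = 4*(-4) = -16)
u(f) = -15 + f (u(f) = (1 + f) - 16 = -15 + f)
(85 + u(10))*(-15) = (85 + (-15 + 10))*(-15) = (85 - 5)*(-15) = 80*(-15) = -1200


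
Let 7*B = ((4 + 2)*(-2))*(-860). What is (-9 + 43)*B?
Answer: 350880/7 ≈ 50126.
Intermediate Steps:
B = 10320/7 (B = (((4 + 2)*(-2))*(-860))/7 = ((6*(-2))*(-860))/7 = (-12*(-860))/7 = (⅐)*10320 = 10320/7 ≈ 1474.3)
(-9 + 43)*B = (-9 + 43)*(10320/7) = 34*(10320/7) = 350880/7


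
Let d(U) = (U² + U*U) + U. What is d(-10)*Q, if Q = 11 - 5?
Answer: 1140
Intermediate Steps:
d(U) = U + 2*U² (d(U) = (U² + U²) + U = 2*U² + U = U + 2*U²)
Q = 6
d(-10)*Q = -10*(1 + 2*(-10))*6 = -10*(1 - 20)*6 = -10*(-19)*6 = 190*6 = 1140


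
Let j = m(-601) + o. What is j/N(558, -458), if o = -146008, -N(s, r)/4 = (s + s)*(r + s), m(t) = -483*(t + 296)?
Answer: -1307/446400 ≈ -0.0029279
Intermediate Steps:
m(t) = -142968 - 483*t (m(t) = -483*(296 + t) = -142968 - 483*t)
N(s, r) = -8*s*(r + s) (N(s, r) = -4*(s + s)*(r + s) = -4*2*s*(r + s) = -8*s*(r + s))
j = 1307 (j = (-142968 - 483*(-601)) - 146008 = (-142968 + 290283) - 146008 = 147315 - 146008 = 1307)
j/N(558, -458) = 1307/((-8*558*(-458 + 558))) = 1307/((-8*558*100)) = 1307/(-446400) = 1307*(-1/446400) = -1307/446400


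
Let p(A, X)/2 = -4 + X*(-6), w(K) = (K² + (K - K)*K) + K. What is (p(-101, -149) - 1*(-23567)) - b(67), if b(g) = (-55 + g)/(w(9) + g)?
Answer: 3979467/157 ≈ 25347.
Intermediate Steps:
w(K) = K + K² (w(K) = (K² + 0*K) + K = (K² + 0) + K = K² + K = K + K²)
p(A, X) = -8 - 12*X (p(A, X) = 2*(-4 + X*(-6)) = 2*(-4 - 6*X) = -8 - 12*X)
b(g) = (-55 + g)/(90 + g) (b(g) = (-55 + g)/(9*(1 + 9) + g) = (-55 + g)/(9*10 + g) = (-55 + g)/(90 + g))
(p(-101, -149) - 1*(-23567)) - b(67) = ((-8 - 12*(-149)) - 1*(-23567)) - (-55 + 67)/(90 + 67) = ((-8 + 1788) + 23567) - 12/157 = (1780 + 23567) - 12/157 = 25347 - 1*12/157 = 25347 - 12/157 = 3979467/157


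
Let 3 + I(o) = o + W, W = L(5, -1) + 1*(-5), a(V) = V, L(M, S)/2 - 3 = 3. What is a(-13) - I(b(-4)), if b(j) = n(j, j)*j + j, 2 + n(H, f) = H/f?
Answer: -17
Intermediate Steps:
L(M, S) = 12 (L(M, S) = 6 + 2*3 = 6 + 6 = 12)
W = 7 (W = 12 + 1*(-5) = 12 - 5 = 7)
n(H, f) = -2 + H/f
b(j) = 0 (b(j) = (-2 + j/j)*j + j = (-2 + 1)*j + j = -j + j = 0)
I(o) = 4 + o (I(o) = -3 + (o + 7) = -3 + (7 + o) = 4 + o)
a(-13) - I(b(-4)) = -13 - (4 + 0) = -13 - 1*4 = -13 - 4 = -17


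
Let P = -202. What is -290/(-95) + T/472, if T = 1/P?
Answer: 5529933/1811536 ≈ 3.0526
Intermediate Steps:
T = -1/202 (T = 1/(-202) = -1/202 ≈ -0.0049505)
-290/(-95) + T/472 = -290/(-95) - 1/202/472 = -290*(-1/95) - 1/202*1/472 = 58/19 - 1/95344 = 5529933/1811536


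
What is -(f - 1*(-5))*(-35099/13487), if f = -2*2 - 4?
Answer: -105297/13487 ≈ -7.8073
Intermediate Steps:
f = -8 (f = -4 - 4 = -8)
-(f - 1*(-5))*(-35099/13487) = -(-8 - 1*(-5))*(-35099/13487) = -(-8 + 5)*(-35099*1/13487) = -(-3)*(-35099)/13487 = -1*105297/13487 = -105297/13487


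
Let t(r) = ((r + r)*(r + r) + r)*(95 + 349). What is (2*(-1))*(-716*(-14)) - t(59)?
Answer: -6228500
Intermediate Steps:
t(r) = 444*r + 1776*r² (t(r) = ((2*r)*(2*r) + r)*444 = (4*r² + r)*444 = (r + 4*r²)*444 = 444*r + 1776*r²)
(2*(-1))*(-716*(-14)) - t(59) = (2*(-1))*(-716*(-14)) - 444*59*(1 + 4*59) = -2*10024 - 444*59*(1 + 236) = -20048 - 444*59*237 = -20048 - 1*6208452 = -20048 - 6208452 = -6228500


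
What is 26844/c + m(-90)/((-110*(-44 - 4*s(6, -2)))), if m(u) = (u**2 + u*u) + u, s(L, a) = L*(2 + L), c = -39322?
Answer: -3169641/51039956 ≈ -0.062101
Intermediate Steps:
m(u) = u + 2*u**2 (m(u) = (u**2 + u**2) + u = 2*u**2 + u = u + 2*u**2)
26844/c + m(-90)/((-110*(-44 - 4*s(6, -2)))) = 26844/(-39322) + (-90*(1 + 2*(-90)))/((-110*(-44 - 24*(2 + 6)))) = 26844*(-1/39322) + (-90*(1 - 180))/((-110*(-44 - 24*8))) = -13422/19661 + (-90*(-179))/((-110*(-44 - 4*48))) = -13422/19661 + 16110/((-110*(-44 - 192))) = -13422/19661 + 16110/((-110*(-236))) = -13422/19661 + 16110/25960 = -13422/19661 + 16110*(1/25960) = -13422/19661 + 1611/2596 = -3169641/51039956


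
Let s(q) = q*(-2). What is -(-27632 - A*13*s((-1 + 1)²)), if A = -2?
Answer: 27632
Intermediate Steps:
s(q) = -2*q
-(-27632 - A*13*s((-1 + 1)²)) = -(-27632 - (-2*13)*(-2*(-1 + 1)²)) = -(-27632 - (-26)*(-2*0²)) = -(-27632 - (-26)*(-2*0)) = -(-27632 - (-26)*0) = -(-27632 - 1*0) = -(-27632 + 0) = -1*(-27632) = 27632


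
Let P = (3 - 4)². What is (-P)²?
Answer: 1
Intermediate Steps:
P = 1 (P = (-1)² = 1)
(-P)² = (-1*1)² = (-1)² = 1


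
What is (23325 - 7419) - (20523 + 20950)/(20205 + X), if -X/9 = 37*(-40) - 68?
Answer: 542941649/34137 ≈ 15905.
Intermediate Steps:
X = 13932 (X = -9*(37*(-40) - 68) = -9*(-1480 - 68) = -9*(-1548) = 13932)
(23325 - 7419) - (20523 + 20950)/(20205 + X) = (23325 - 7419) - (20523 + 20950)/(20205 + 13932) = 15906 - 41473/34137 = 542941649/34137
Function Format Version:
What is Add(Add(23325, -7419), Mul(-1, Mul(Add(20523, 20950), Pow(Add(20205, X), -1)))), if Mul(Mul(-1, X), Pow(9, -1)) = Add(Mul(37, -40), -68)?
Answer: Rational(542941649, 34137) ≈ 15905.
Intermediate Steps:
X = 13932 (X = Mul(-9, Add(Mul(37, -40), -68)) = Mul(-9, Add(-1480, -68)) = Mul(-9, -1548) = 13932)
Add(Add(23325, -7419), Mul(-1, Mul(Add(20523, 20950), Pow(Add(20205, X), -1)))) = Add(Add(23325, -7419), Mul(-1, Mul(Add(20523, 20950), Pow(Add(20205, 13932), -1)))) = Add(15906, Mul(-1, Mul(41473, Pow(34137, -1)))) = Add(15906, Mul(-1, Mul(41473, Rational(1, 34137)))) = Add(15906, Mul(-1, Rational(41473, 34137))) = Add(15906, Rational(-41473, 34137)) = Rational(542941649, 34137)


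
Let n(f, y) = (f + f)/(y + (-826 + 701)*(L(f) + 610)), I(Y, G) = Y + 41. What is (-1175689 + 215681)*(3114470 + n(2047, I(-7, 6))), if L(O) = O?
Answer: -992924228868581408/332091 ≈ -2.9899e+12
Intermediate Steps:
I(Y, G) = 41 + Y
n(f, y) = 2*f/(-76250 + y - 125*f) (n(f, y) = (f + f)/(y + (-826 + 701)*(f + 610)) = (2*f)/(y - 125*(610 + f)) = (2*f)/(y + (-76250 - 125*f)) = (2*f)/(-76250 + y - 125*f) = 2*f/(-76250 + y - 125*f))
(-1175689 + 215681)*(3114470 + n(2047, I(-7, 6))) = (-1175689 + 215681)*(3114470 + 2*2047/(-76250 + (41 - 7) - 125*2047)) = -960008*(3114470 + 2*2047/(-76250 + 34 - 255875)) = -960008*(3114470 + 2*2047/(-332091)) = -960008*(3114470 + 2*2047*(-1/332091)) = -960008*(3114470 - 4094/332091) = -960008*1034287452676/332091 = -992924228868581408/332091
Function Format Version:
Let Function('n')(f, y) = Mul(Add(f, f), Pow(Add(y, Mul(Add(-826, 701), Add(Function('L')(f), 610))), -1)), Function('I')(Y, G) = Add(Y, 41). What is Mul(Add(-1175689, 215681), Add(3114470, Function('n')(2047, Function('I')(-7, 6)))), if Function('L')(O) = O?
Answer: Rational(-992924228868581408, 332091) ≈ -2.9899e+12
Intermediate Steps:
Function('I')(Y, G) = Add(41, Y)
Function('n')(f, y) = Mul(2, f, Pow(Add(-76250, y, Mul(-125, f)), -1)) (Function('n')(f, y) = Mul(Add(f, f), Pow(Add(y, Mul(Add(-826, 701), Add(f, 610))), -1)) = Mul(Mul(2, f), Pow(Add(y, Mul(-125, Add(610, f))), -1)) = Mul(Mul(2, f), Pow(Add(y, Add(-76250, Mul(-125, f))), -1)) = Mul(Mul(2, f), Pow(Add(-76250, y, Mul(-125, f)), -1)) = Mul(2, f, Pow(Add(-76250, y, Mul(-125, f)), -1)))
Mul(Add(-1175689, 215681), Add(3114470, Function('n')(2047, Function('I')(-7, 6)))) = Mul(Add(-1175689, 215681), Add(3114470, Mul(2, 2047, Pow(Add(-76250, Add(41, -7), Mul(-125, 2047)), -1)))) = Mul(-960008, Add(3114470, Mul(2, 2047, Pow(Add(-76250, 34, -255875), -1)))) = Mul(-960008, Add(3114470, Mul(2, 2047, Pow(-332091, -1)))) = Mul(-960008, Add(3114470, Mul(2, 2047, Rational(-1, 332091)))) = Mul(-960008, Add(3114470, Rational(-4094, 332091))) = Mul(-960008, Rational(1034287452676, 332091)) = Rational(-992924228868581408, 332091)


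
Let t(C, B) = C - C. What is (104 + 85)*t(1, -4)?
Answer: 0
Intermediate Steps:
t(C, B) = 0
(104 + 85)*t(1, -4) = (104 + 85)*0 = 189*0 = 0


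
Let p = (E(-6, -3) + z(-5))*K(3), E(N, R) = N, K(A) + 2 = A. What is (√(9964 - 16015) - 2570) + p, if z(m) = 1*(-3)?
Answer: -2579 + I*√6051 ≈ -2579.0 + 77.788*I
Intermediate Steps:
K(A) = -2 + A
z(m) = -3
p = -9 (p = (-6 - 3)*(-2 + 3) = -9*1 = -9)
(√(9964 - 16015) - 2570) + p = (√(9964 - 16015) - 2570) - 9 = (√(-6051) - 2570) - 9 = (I*√6051 - 2570) - 9 = (-2570 + I*√6051) - 9 = -2579 + I*√6051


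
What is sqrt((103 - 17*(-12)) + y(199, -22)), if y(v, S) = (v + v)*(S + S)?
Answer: I*sqrt(17205) ≈ 131.17*I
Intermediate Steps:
y(v, S) = 4*S*v (y(v, S) = (2*v)*(2*S) = 4*S*v)
sqrt((103 - 17*(-12)) + y(199, -22)) = sqrt((103 - 17*(-12)) + 4*(-22)*199) = sqrt((103 + 204) - 17512) = sqrt(307 - 17512) = sqrt(-17205) = I*sqrt(17205)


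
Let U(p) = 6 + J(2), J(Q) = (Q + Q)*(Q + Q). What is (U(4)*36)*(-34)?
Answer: -26928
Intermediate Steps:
J(Q) = 4*Q² (J(Q) = (2*Q)*(2*Q) = 4*Q²)
U(p) = 22 (U(p) = 6 + 4*2² = 6 + 4*4 = 6 + 16 = 22)
(U(4)*36)*(-34) = (22*36)*(-34) = 792*(-34) = -26928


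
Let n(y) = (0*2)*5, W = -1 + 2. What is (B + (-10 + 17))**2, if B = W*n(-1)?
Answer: 49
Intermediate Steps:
W = 1
n(y) = 0 (n(y) = 0*5 = 0)
B = 0 (B = 1*0 = 0)
(B + (-10 + 17))**2 = (0 + (-10 + 17))**2 = (0 + 7)**2 = 7**2 = 49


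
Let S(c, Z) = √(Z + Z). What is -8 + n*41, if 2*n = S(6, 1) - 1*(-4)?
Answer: 74 + 41*√2/2 ≈ 102.99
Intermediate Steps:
S(c, Z) = √2*√Z (S(c, Z) = √(2*Z) = √2*√Z)
n = 2 + √2/2 (n = (√2*√1 - 1*(-4))/2 = (√2*1 + 4)/2 = (√2 + 4)/2 = (4 + √2)/2 = 2 + √2/2 ≈ 2.7071)
-8 + n*41 = -8 + (2 + √2/2)*41 = -8 + (82 + 41*√2/2) = 74 + 41*√2/2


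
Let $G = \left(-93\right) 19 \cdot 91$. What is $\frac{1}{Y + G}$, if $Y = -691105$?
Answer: $- \frac{1}{851902} \approx -1.1738 \cdot 10^{-6}$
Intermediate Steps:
$G = -160797$ ($G = \left(-1767\right) 91 = -160797$)
$\frac{1}{Y + G} = \frac{1}{-691105 - 160797} = \frac{1}{-851902} = - \frac{1}{851902}$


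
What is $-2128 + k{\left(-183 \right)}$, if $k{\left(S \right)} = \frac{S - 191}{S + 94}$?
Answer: $- \frac{189018}{89} \approx -2123.8$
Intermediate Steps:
$k{\left(S \right)} = \frac{-191 + S}{94 + S}$
$-2128 + k{\left(-183 \right)} = -2128 + \frac{-191 - 183}{94 - 183} = -2128 + \frac{1}{-89} \left(-374\right) = -2128 - - \frac{374}{89} = -2128 + \frac{374}{89} = - \frac{189018}{89}$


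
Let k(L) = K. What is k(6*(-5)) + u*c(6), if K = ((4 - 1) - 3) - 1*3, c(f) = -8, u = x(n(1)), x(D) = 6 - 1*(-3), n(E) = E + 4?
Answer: -75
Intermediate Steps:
n(E) = 4 + E
x(D) = 9 (x(D) = 6 + 3 = 9)
u = 9
K = -3 (K = (3 - 3) - 3 = 0 - 3 = -3)
k(L) = -3
k(6*(-5)) + u*c(6) = -3 + 9*(-8) = -3 - 72 = -75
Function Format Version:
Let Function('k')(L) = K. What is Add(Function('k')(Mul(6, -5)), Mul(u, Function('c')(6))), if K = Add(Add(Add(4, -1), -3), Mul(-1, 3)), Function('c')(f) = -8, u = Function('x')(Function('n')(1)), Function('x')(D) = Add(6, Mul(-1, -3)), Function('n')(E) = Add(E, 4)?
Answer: -75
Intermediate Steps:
Function('n')(E) = Add(4, E)
Function('x')(D) = 9 (Function('x')(D) = Add(6, 3) = 9)
u = 9
K = -3 (K = Add(Add(3, -3), -3) = Add(0, -3) = -3)
Function('k')(L) = -3
Add(Function('k')(Mul(6, -5)), Mul(u, Function('c')(6))) = Add(-3, Mul(9, -8)) = Add(-3, -72) = -75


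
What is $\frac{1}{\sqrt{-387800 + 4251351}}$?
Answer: $\frac{\sqrt{3863551}}{3863551} \approx 0.00050875$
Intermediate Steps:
$\frac{1}{\sqrt{-387800 + 4251351}} = \frac{1}{\sqrt{3863551}} = \frac{\sqrt{3863551}}{3863551}$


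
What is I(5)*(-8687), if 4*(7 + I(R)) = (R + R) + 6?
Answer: 26061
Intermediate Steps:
I(R) = -11/2 + R/2 (I(R) = -7 + ((R + R) + 6)/4 = -7 + (2*R + 6)/4 = -7 + (6 + 2*R)/4 = -7 + (3/2 + R/2) = -11/2 + R/2)
I(5)*(-8687) = (-11/2 + (½)*5)*(-8687) = (-11/2 + 5/2)*(-8687) = -3*(-8687) = 26061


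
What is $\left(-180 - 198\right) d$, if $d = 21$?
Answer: $-7938$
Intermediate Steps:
$\left(-180 - 198\right) d = \left(-180 - 198\right) 21 = \left(-378\right) 21 = -7938$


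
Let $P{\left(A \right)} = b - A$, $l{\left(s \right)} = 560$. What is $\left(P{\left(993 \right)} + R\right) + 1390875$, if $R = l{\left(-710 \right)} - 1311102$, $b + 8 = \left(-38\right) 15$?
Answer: $78762$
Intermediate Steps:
$b = -578$ ($b = -8 - 570 = -578$)
$P{\left(A \right)} = -578 - A$
$R = -1310542$ ($R = 560 - 1311102 = -1310542$)
$\left(P{\left(993 \right)} + R\right) + 1390875 = \left(\left(-578 - 993\right) - 1310542\right) + 1390875 = \left(-1571 - 1310542\right) + 1390875 = -1312113 + 1390875 = 78762$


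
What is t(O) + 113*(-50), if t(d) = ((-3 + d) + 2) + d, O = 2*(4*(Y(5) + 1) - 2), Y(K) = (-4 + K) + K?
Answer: -5547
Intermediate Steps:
Y(K) = -4 + 2*K
O = 52 (O = 2*(4*((-4 + 2*5) + 1) - 2) = 2*(4*((-4 + 10) + 1) - 2) = 2*(4*(6 + 1) - 2) = 2*(4*7 - 2) = 2*(28 - 2) = 2*26 = 52)
t(d) = -1 + 2*d (t(d) = (-1 + d) + d = -1 + 2*d)
t(O) + 113*(-50) = (-1 + 2*52) + 113*(-50) = (-1 + 104) - 5650 = 103 - 5650 = -5547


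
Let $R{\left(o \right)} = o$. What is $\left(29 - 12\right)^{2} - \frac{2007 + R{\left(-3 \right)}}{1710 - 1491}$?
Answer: $\frac{20429}{73} \approx 279.85$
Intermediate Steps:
$\left(29 - 12\right)^{2} - \frac{2007 + R{\left(-3 \right)}}{1710 - 1491} = \left(29 - 12\right)^{2} - \frac{2007 - 3}{1710 - 1491} = 17^{2} - \frac{2004}{219} = 289 - 2004 \cdot \frac{1}{219} = 289 - \frac{668}{73} = \frac{20429}{73}$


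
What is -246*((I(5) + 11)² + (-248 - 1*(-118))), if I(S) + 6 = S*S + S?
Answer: -269370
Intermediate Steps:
I(S) = -6 + S + S² (I(S) = -6 + (S*S + S) = -6 + (S² + S) = -6 + (S + S²) = -6 + S + S²)
-246*((I(5) + 11)² + (-248 - 1*(-118))) = -246*(((-6 + 5 + 5²) + 11)² + (-248 - 1*(-118))) = -246*(((-6 + 5 + 25) + 11)² + (-248 + 118)) = -246*((24 + 11)² - 130) = -246*(35² - 130) = -246*(1225 - 130) = -246*1095 = -269370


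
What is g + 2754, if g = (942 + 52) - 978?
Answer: 2770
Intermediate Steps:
g = 16 (g = 994 - 978 = 16)
g + 2754 = 16 + 2754 = 2770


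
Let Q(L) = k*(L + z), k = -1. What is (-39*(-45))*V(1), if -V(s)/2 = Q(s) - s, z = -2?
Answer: 0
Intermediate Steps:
Q(L) = 2 - L (Q(L) = -(L - 2) = -(-2 + L) = 2 - L)
V(s) = -4 + 4*s (V(s) = -2*((2 - s) - s) = -2*(2 - 2*s) = -4 + 4*s)
(-39*(-45))*V(1) = (-39*(-45))*(-4 + 4*1) = 1755*(-4 + 4) = 1755*0 = 0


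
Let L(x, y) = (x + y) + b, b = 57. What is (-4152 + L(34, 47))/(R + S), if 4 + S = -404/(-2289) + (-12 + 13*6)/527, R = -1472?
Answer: 2421050121/890069623 ≈ 2.7201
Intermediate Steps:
L(x, y) = 57 + x + y (L(x, y) = (x + y) + 57 = 57 + x + y)
S = -4461230/1206303 (S = -4 + (-404/(-2289) + (-12 + 13*6)/527) = -4 + (-404*(-1/2289) + (-12 + 78)*(1/527)) = -4 + (404/2289 + 66*(1/527)) = -4 + (404/2289 + 66/527) = -4 + 363982/1206303 = -4461230/1206303 ≈ -3.6983)
(-4152 + L(34, 47))/(R + S) = (-4152 + (57 + 34 + 47))/(-1472 - 4461230/1206303) = (-4152 + 138)/(-1780139246/1206303) = -4014*(-1206303/1780139246) = 2421050121/890069623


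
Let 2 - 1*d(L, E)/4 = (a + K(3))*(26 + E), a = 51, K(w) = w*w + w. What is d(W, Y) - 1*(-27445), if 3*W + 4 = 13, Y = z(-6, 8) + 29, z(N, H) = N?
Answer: 15105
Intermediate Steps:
K(w) = w + w² (K(w) = w² + w = w + w²)
Y = 23 (Y = -6 + 29 = 23)
W = 3 (W = -4/3 + (⅓)*13 = -4/3 + 13/3 = 3)
d(L, E) = -6544 - 252*E (d(L, E) = 8 - 4*(51 + 3*(1 + 3))*(26 + E) = 8 - 4*(51 + 3*4)*(26 + E) = 8 - 4*(51 + 12)*(26 + E) = 8 - 252*(26 + E) = 8 - 4*(1638 + 63*E) = 8 + (-6552 - 252*E) = -6544 - 252*E)
d(W, Y) - 1*(-27445) = (-6544 - 252*23) - 1*(-27445) = (-6544 - 5796) + 27445 = -12340 + 27445 = 15105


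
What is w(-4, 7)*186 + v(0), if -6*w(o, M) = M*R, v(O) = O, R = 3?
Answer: -651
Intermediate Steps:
w(o, M) = -M/2 (w(o, M) = -M*3/6 = -M/2)
w(-4, 7)*186 + v(0) = -1/2*7*186 + 0 = -7/2*186 + 0 = -651 + 0 = -651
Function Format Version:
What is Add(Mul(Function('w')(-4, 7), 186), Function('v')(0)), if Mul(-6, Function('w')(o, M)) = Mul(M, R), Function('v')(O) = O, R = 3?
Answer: -651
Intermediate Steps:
Function('w')(o, M) = Mul(Rational(-1, 2), M) (Function('w')(o, M) = Mul(Rational(-1, 6), Mul(M, 3)) = Mul(Rational(-1, 6), Mul(3, M)) = Mul(Rational(-1, 2), M))
Add(Mul(Function('w')(-4, 7), 186), Function('v')(0)) = Add(Mul(Mul(Rational(-1, 2), 7), 186), 0) = Add(Mul(Rational(-7, 2), 186), 0) = Add(-651, 0) = -651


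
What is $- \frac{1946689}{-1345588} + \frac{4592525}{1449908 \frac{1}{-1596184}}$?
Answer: $- \frac{2465962523460677547}{487744701476} \approx -5.0558 \cdot 10^{6}$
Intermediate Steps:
$- \frac{1946689}{-1345588} + \frac{4592525}{1449908 \frac{1}{-1596184}} = \left(-1946689\right) \left(- \frac{1}{1345588}\right) + \frac{4592525}{1449908 \left(- \frac{1}{1596184}\right)} = \frac{1946689}{1345588} + \frac{4592525}{- \frac{362477}{399046}} = \frac{1946689}{1345588} + 4592525 \left(- \frac{399046}{362477}\right) = \frac{1946689}{1345588} - \frac{1832628731150}{362477} = - \frac{2465962523460677547}{487744701476}$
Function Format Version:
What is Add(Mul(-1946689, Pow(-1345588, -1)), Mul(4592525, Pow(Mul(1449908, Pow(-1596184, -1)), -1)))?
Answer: Rational(-2465962523460677547, 487744701476) ≈ -5.0558e+6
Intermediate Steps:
Add(Mul(-1946689, Pow(-1345588, -1)), Mul(4592525, Pow(Mul(1449908, Pow(-1596184, -1)), -1))) = Add(Mul(-1946689, Rational(-1, 1345588)), Mul(4592525, Pow(Mul(1449908, Rational(-1, 1596184)), -1))) = Add(Rational(1946689, 1345588), Mul(4592525, Pow(Rational(-362477, 399046), -1))) = Add(Rational(1946689, 1345588), Mul(4592525, Rational(-399046, 362477))) = Add(Rational(1946689, 1345588), Rational(-1832628731150, 362477)) = Rational(-2465962523460677547, 487744701476)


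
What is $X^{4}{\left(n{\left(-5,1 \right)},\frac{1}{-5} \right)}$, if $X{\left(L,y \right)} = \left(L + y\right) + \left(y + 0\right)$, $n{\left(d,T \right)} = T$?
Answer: $\frac{81}{625} \approx 0.1296$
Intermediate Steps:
$X{\left(L,y \right)} = L + 2 y$ ($X{\left(L,y \right)} = \left(L + y\right) + y = L + 2 y$)
$X^{4}{\left(n{\left(-5,1 \right)},\frac{1}{-5} \right)} = \left(1 + \frac{2}{-5}\right)^{4} = \left(1 + 2 \left(- \frac{1}{5}\right)\right)^{4} = \left(1 - \frac{2}{5}\right)^{4} = \left(\frac{3}{5}\right)^{4} = \frac{81}{625}$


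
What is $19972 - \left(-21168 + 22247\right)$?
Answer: $18893$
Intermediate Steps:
$19972 - \left(-21168 + 22247\right) = 19972 - 1079 = 18893$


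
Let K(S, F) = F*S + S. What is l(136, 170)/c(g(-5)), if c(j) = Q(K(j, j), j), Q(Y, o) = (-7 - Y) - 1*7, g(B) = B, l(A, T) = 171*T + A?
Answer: -859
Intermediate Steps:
l(A, T) = A + 171*T
K(S, F) = S + F*S
Q(Y, o) = -14 - Y (Q(Y, o) = (-7 - Y) - 7 = -14 - Y)
c(j) = -14 - j*(1 + j)
l(136, 170)/c(g(-5)) = (136 + 171*170)/(-14 - 1*(-5)*(1 - 5)) = (136 + 29070)/(-14 - 1*(-5)*(-4)) = 29206/(-14 - 20) = 29206/(-34) = 29206*(-1/34) = -859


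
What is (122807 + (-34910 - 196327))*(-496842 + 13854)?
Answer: 52370388840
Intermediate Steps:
(122807 + (-34910 - 196327))*(-496842 + 13854) = (122807 - 231237)*(-482988) = -108430*(-482988) = 52370388840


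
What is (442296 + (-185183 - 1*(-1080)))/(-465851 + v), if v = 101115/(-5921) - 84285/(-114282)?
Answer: -1493246464738/2694320753251 ≈ -0.55422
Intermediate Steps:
v = -1228508105/75184858 (v = 101115*(-1/5921) - 84285*(-1/114282) = -101115/5921 + 9365/12698 = -1228508105/75184858 ≈ -16.340)
(442296 + (-185183 - 1*(-1080)))/(-465851 + v) = (442296 + (-185183 - 1*(-1080)))/(-465851 - 1228508105/75184858) = (442296 + (-185183 + 1080))/(-35026169792263/75184858) = (442296 - 184103)*(-75184858/35026169792263) = 258193*(-75184858/35026169792263) = -1493246464738/2694320753251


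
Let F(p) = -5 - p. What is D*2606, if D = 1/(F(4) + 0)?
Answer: -2606/9 ≈ -289.56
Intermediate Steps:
D = -⅑ (D = 1/((-5 - 1*4) + 0) = 1/((-5 - 4) + 0) = 1/(-9 + 0) = 1/(-9) = -⅑ ≈ -0.11111)
D*2606 = -⅑*2606 = -2606/9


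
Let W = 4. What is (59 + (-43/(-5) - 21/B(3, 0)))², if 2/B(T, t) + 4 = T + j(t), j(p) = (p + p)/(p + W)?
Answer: 609961/100 ≈ 6099.6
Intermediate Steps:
j(p) = 2*p/(4 + p) (j(p) = (p + p)/(p + 4) = (2*p)/(4 + p) = 2*p/(4 + p))
B(T, t) = 2/(-4 + T + 2*t/(4 + t)) (B(T, t) = 2/(-4 + (T + 2*t/(4 + t))) = 2/(-4 + T + 2*t/(4 + t)))
(59 + (-43/(-5) - 21/B(3, 0)))² = (59 + (-43/(-5) - 21*(2*0 + (-4 + 3)*(4 + 0))/(2*(4 + 0))))² = (59 + (-43*(-⅕) - 21/(2*4/(0 - 1*4))))² = (59 + (43/5 - 21/(2*4/(0 - 4))))² = (59 + (43/5 - 21/(2*4/(-4))))² = (59 + (43/5 - 21/(2*(-¼)*4)))² = (59 + (43/5 - 21/(-2)))² = (59 + (43/5 - 21*(-½)))² = (59 + (43/5 + 21/2))² = (59 + 191/10)² = (781/10)² = 609961/100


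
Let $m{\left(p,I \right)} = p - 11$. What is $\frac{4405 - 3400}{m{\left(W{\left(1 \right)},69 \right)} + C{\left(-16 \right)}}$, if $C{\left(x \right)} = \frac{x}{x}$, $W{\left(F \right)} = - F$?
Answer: $- \frac{1005}{11} \approx -91.364$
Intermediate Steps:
$C{\left(x \right)} = 1$
$m{\left(p,I \right)} = -11 + p$ ($m{\left(p,I \right)} = p - 11 = -11 + p$)
$\frac{4405 - 3400}{m{\left(W{\left(1 \right)},69 \right)} + C{\left(-16 \right)}} = \frac{4405 - 3400}{\left(-11 - 1\right) + 1} = \frac{1005}{\left(-11 - 1\right) + 1} = \frac{1005}{-12 + 1} = \frac{1005}{-11} = 1005 \left(- \frac{1}{11}\right) = - \frac{1005}{11}$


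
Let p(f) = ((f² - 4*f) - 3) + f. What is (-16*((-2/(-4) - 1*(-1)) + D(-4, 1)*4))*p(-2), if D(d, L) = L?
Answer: -616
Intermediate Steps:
p(f) = -3 + f² - 3*f (p(f) = (-3 + f² - 4*f) + f = -3 + f² - 3*f)
(-16*((-2/(-4) - 1*(-1)) + D(-4, 1)*4))*p(-2) = (-16*((-2/(-4) - 1*(-1)) + 1*4))*(-3 + (-2)² - 3*(-2)) = (-16*((-2*(-¼) + 1) + 4))*(-3 + 4 + 6) = -16*((½ + 1) + 4)*7 = -16*(3/2 + 4)*7 = -16*11/2*7 = -88*7 = -616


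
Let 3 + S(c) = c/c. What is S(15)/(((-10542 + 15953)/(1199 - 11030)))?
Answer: 19662/5411 ≈ 3.6337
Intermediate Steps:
S(c) = -2 (S(c) = -3 + c/c = -3 + 1 = -2)
S(15)/(((-10542 + 15953)/(1199 - 11030))) = -2*(1199 - 11030)/(-10542 + 15953) = -2/(5411/(-9831)) = -2/(5411*(-1/9831)) = -2/(-5411/9831) = -2*(-9831/5411) = 19662/5411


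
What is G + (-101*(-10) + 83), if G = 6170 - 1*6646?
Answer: 617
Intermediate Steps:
G = -476 (G = 6170 - 6646 = -476)
G + (-101*(-10) + 83) = -476 + (-101*(-10) + 83) = -476 + (1010 + 83) = -476 + 1093 = 617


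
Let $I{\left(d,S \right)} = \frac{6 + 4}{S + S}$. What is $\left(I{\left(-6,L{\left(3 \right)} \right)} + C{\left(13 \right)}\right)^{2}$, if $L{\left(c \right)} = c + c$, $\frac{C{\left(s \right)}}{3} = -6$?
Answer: $\frac{10609}{36} \approx 294.69$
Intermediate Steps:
$C{\left(s \right)} = -18$ ($C{\left(s \right)} = 3 \left(-6\right) = -18$)
$L{\left(c \right)} = 2 c$
$I{\left(d,S \right)} = \frac{5}{S}$ ($I{\left(d,S \right)} = \frac{10}{2 S} = 10 \frac{1}{2 S} = \frac{5}{S}$)
$\left(I{\left(-6,L{\left(3 \right)} \right)} + C{\left(13 \right)}\right)^{2} = \left(\frac{5}{2 \cdot 3} - 18\right)^{2} = \left(\frac{5}{6} - 18\right)^{2} = \left(- \frac{103}{6}\right)^{2} = \frac{10609}{36}$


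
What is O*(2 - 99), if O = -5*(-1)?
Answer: -485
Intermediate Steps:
O = 5
O*(2 - 99) = 5*(2 - 99) = 5*(-97) = -485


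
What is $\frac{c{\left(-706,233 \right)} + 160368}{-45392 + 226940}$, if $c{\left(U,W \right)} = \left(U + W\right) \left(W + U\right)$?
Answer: $\frac{384097}{181548} \approx 2.1157$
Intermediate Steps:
$c{\left(U,W \right)} = \left(U + W\right)^{2}$ ($c{\left(U,W \right)} = \left(U + W\right) \left(U + W\right) = \left(U + W\right)^{2}$)
$\frac{c{\left(-706,233 \right)} + 160368}{-45392 + 226940} = \frac{\left(-706 + 233\right)^{2} + 160368}{-45392 + 226940} = \frac{\left(-473\right)^{2} + 160368}{181548} = \left(223729 + 160368\right) \frac{1}{181548} = 384097 \cdot \frac{1}{181548} = \frac{384097}{181548}$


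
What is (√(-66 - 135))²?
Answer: -201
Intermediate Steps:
(√(-66 - 135))² = (√(-201))² = (I*√201)² = -201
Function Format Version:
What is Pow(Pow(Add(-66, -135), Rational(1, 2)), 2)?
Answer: -201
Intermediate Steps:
Pow(Pow(Add(-66, -135), Rational(1, 2)), 2) = Pow(Pow(-201, Rational(1, 2)), 2) = Pow(Mul(I, Pow(201, Rational(1, 2))), 2) = -201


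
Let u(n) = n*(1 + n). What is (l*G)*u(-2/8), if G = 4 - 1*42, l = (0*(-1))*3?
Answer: 0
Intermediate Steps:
l = 0 (l = 0*3 = 0)
G = -38 (G = 4 - 42 = -38)
(l*G)*u(-2/8) = (0*(-38))*((-2/8)*(1 - 2/8)) = 0*((-2*⅛)*(1 - 2*⅛)) = 0*(-(1 - ¼)/4) = 0*(-¼*¾) = 0*(-3/16) = 0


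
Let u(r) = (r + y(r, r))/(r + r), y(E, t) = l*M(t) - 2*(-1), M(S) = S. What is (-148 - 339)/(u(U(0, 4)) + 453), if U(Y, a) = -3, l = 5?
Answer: -1461/1367 ≈ -1.0688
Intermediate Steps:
y(E, t) = 2 + 5*t (y(E, t) = 5*t - 2*(-1) = 5*t + 2 = 2 + 5*t)
u(r) = (2 + 6*r)/(2*r) (u(r) = (r + (2 + 5*r))/(r + r) = (2 + 6*r)/((2*r)) = (2 + 6*r)*(1/(2*r)) = (2 + 6*r)/(2*r))
(-148 - 339)/(u(U(0, 4)) + 453) = (-148 - 339)/((3 + 1/(-3)) + 453) = -487/((3 - ⅓) + 453) = -487/(8/3 + 453) = -487/1367/3 = -487*3/1367 = -1461/1367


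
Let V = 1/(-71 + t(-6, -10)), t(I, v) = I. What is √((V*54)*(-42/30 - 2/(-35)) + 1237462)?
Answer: 2*√45855736135/385 ≈ 1112.4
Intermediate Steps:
V = -1/77 (V = 1/(-71 - 6) = 1/(-77) = -1/77 ≈ -0.012987)
√((V*54)*(-42/30 - 2/(-35)) + 1237462) = √((-1/77*54)*(-42/30 - 2/(-35)) + 1237462) = √(-54*(-42*1/30 - 2*(-1/35))/77 + 1237462) = √(-54*(-7/5 + 2/35)/77 + 1237462) = √(-54/77*(-47/35) + 1237462) = √(2538/2695 + 1237462) = √(3334962628/2695) = 2*√45855736135/385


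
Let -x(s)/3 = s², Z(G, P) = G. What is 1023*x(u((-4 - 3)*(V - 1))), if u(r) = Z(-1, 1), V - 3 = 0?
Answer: -3069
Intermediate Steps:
V = 3 (V = 3 + 0 = 3)
u(r) = -1
x(s) = -3*s²
1023*x(u((-4 - 3)*(V - 1))) = 1023*(-3*(-1)²) = 1023*(-3*1) = 1023*(-3) = -3069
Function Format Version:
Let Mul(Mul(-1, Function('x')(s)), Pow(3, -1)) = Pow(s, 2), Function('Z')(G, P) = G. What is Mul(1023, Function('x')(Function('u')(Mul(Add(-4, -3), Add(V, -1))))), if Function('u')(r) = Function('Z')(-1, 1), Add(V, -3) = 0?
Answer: -3069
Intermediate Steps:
V = 3 (V = Add(3, 0) = 3)
Function('u')(r) = -1
Function('x')(s) = Mul(-3, Pow(s, 2))
Mul(1023, Function('x')(Function('u')(Mul(Add(-4, -3), Add(V, -1))))) = Mul(1023, Mul(-3, Pow(-1, 2))) = Mul(1023, Mul(-3, 1)) = Mul(1023, -3) = -3069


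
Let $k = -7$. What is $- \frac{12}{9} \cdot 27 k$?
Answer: $252$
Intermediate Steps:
$- \frac{12}{9} \cdot 27 k = - \frac{12}{9} \cdot 27 \left(-7\right) = \left(-12\right) \frac{1}{9} \cdot 27 \left(-7\right) = \left(- \frac{4}{3}\right) 27 \left(-7\right) = \left(-36\right) \left(-7\right) = 252$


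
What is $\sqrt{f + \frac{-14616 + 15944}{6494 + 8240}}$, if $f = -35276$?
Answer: $\frac{6 i \sqrt{53181069041}}{7367} \approx 187.82 i$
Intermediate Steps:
$\sqrt{f + \frac{-14616 + 15944}{6494 + 8240}} = \sqrt{-35276 + \frac{-14616 + 15944}{6494 + 8240}} = \sqrt{-35276 + \frac{1328}{14734}} = \sqrt{-35276 + 1328 \cdot \frac{1}{14734}} = \sqrt{-35276 + \frac{664}{7367}} = \sqrt{- \frac{259877628}{7367}} = \frac{6 i \sqrt{53181069041}}{7367}$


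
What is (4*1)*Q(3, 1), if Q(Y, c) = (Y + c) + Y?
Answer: 28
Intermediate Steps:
Q(Y, c) = c + 2*Y
(4*1)*Q(3, 1) = (4*1)*(1 + 2*3) = 4*(1 + 6) = 4*7 = 28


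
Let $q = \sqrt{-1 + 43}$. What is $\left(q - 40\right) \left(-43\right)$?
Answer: $1720 - 43 \sqrt{42} \approx 1441.3$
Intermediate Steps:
$q = \sqrt{42} \approx 6.4807$
$\left(q - 40\right) \left(-43\right) = \left(\sqrt{42} - 40\right) \left(-43\right) = \left(-40 + \sqrt{42}\right) \left(-43\right) = 1720 - 43 \sqrt{42}$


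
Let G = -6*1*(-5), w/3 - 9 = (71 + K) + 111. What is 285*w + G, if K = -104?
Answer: 74415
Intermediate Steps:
w = 261 (w = 27 + 3*((71 - 104) + 111) = 27 + 3*(-33 + 111) = 27 + 3*78 = 27 + 234 = 261)
G = 30 (G = -6*(-5) = 30)
285*w + G = 285*261 + 30 = 74385 + 30 = 74415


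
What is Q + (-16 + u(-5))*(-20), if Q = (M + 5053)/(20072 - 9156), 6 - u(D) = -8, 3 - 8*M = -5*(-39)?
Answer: 441669/10916 ≈ 40.461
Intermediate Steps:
M = -24 (M = 3/8 - (-5)*(-39)/8 = 3/8 - ⅛*195 = 3/8 - 195/8 = -24)
u(D) = 14 (u(D) = 6 - 1*(-8) = 6 + 8 = 14)
Q = 5029/10916 (Q = (-24 + 5053)/(20072 - 9156) = 5029/10916 ≈ 0.46070)
Q + (-16 + u(-5))*(-20) = 5029/10916 + (-16 + 14)*(-20) = 5029/10916 - 2*(-20) = 5029/10916 + 40 = 441669/10916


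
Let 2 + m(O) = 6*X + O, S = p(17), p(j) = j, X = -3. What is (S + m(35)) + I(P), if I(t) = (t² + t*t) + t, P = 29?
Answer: 1743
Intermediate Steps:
I(t) = t + 2*t² (I(t) = (t² + t²) + t = 2*t² + t = t + 2*t²)
S = 17
m(O) = -20 + O (m(O) = -2 + (6*(-3) + O) = -2 + (-18 + O) = -20 + O)
(S + m(35)) + I(P) = (17 + (-20 + 35)) + 29*(1 + 2*29) = (17 + 15) + 29*(1 + 58) = 32 + 29*59 = 32 + 1711 = 1743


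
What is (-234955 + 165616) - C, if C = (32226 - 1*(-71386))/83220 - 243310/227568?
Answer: -54714991733119/789092040 ≈ -69339.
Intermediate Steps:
C = 138771559/789092040 (C = (32226 + 71386)*(1/83220) - 243310*1/227568 = 103612*(1/83220) - 121655/113784 = 25903/20805 - 121655/113784 = 138771559/789092040 ≈ 0.17586)
(-234955 + 165616) - C = (-234955 + 165616) - 1*138771559/789092040 = -69339 - 138771559/789092040 = -54714991733119/789092040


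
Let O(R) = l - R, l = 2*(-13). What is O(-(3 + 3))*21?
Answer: -420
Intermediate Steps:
l = -26
O(R) = -26 - R
O(-(3 + 3))*21 = (-26 - (-1)*(3 + 3))*21 = (-26 - (-1)*6)*21 = (-26 - 1*(-6))*21 = (-26 + 6)*21 = -20*21 = -420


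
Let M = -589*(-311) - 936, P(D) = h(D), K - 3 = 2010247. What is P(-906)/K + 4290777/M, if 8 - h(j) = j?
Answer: 4312850517176/183176995375 ≈ 23.545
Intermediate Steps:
h(j) = 8 - j
K = 2010250 (K = 3 + 2010247 = 2010250)
P(D) = 8 - D
M = 182243 (M = 183179 - 936 = 182243)
P(-906)/K + 4290777/M = (8 - 1*(-906))/2010250 + 4290777/182243 = (8 + 906)*(1/2010250) + 4290777*(1/182243) = 914*(1/2010250) + 4290777/182243 = 457/1005125 + 4290777/182243 = 4312850517176/183176995375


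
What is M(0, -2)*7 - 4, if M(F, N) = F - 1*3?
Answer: -25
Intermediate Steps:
M(F, N) = -3 + F (M(F, N) = F - 3 = -3 + F)
M(0, -2)*7 - 4 = (-3 + 0)*7 - 4 = -3*7 - 4 = -21 - 4 = -25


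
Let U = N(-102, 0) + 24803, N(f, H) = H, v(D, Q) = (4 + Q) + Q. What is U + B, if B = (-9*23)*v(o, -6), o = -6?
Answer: 26459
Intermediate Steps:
v(D, Q) = 4 + 2*Q
U = 24803 (U = 0 + 24803 = 24803)
B = 1656 (B = (-9*23)*(4 + 2*(-6)) = -207*(4 - 12) = -207*(-8) = 1656)
U + B = 24803 + 1656 = 26459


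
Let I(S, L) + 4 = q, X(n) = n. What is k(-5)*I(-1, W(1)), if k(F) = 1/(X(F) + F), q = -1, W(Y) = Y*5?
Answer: ½ ≈ 0.50000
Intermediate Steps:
W(Y) = 5*Y
I(S, L) = -5 (I(S, L) = -4 - 1 = -5)
k(F) = 1/(2*F) (k(F) = 1/(F + F) = 1/(2*F))
k(-5)*I(-1, W(1)) = ((½)/(-5))*(-5) = ((½)*(-⅕))*(-5) = -⅒*(-5) = ½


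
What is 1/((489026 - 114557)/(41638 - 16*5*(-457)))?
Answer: 26066/124823 ≈ 0.20882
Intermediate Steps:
1/((489026 - 114557)/(41638 - 16*5*(-457))) = 1/(374469/(41638 - 80*(-457))) = 1/(374469/(41638 + 36560)) = 1/(374469/78198) = 1/(374469*(1/78198)) = 1/(124823/26066) = 26066/124823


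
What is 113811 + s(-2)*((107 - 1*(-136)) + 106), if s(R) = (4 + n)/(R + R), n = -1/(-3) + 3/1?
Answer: 679027/6 ≈ 1.1317e+5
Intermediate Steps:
n = 10/3 (n = -1*(-⅓) + 3*1 = ⅓ + 3 = 10/3 ≈ 3.3333)
s(R) = 11/(3*R) (s(R) = (4 + 10/3)/(R + R) = 22/(3*((2*R))) = 22*(1/(2*R))/3 = 11/(3*R))
113811 + s(-2)*((107 - 1*(-136)) + 106) = 113811 + ((11/3)/(-2))*((107 - 1*(-136)) + 106) = 113811 + ((11/3)*(-½))*((107 + 136) + 106) = 113811 - 11*(243 + 106)/6 = 113811 - 11/6*349 = 113811 - 3839/6 = 679027/6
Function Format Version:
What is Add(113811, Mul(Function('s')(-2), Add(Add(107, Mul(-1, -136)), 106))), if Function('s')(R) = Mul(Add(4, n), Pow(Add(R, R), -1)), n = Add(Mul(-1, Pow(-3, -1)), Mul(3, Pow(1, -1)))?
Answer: Rational(679027, 6) ≈ 1.1317e+5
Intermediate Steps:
n = Rational(10, 3) (n = Add(Mul(-1, Rational(-1, 3)), Mul(3, 1)) = Add(Rational(1, 3), 3) = Rational(10, 3) ≈ 3.3333)
Function('s')(R) = Mul(Rational(11, 3), Pow(R, -1)) (Function('s')(R) = Mul(Add(4, Rational(10, 3)), Pow(Add(R, R), -1)) = Mul(Rational(22, 3), Pow(Mul(2, R), -1)) = Mul(Rational(22, 3), Mul(Rational(1, 2), Pow(R, -1))) = Mul(Rational(11, 3), Pow(R, -1)))
Add(113811, Mul(Function('s')(-2), Add(Add(107, Mul(-1, -136)), 106))) = Add(113811, Mul(Mul(Rational(11, 3), Pow(-2, -1)), Add(Add(107, Mul(-1, -136)), 106))) = Add(113811, Mul(Mul(Rational(11, 3), Rational(-1, 2)), Add(Add(107, 136), 106))) = Add(113811, Mul(Rational(-11, 6), Add(243, 106))) = Add(113811, Mul(Rational(-11, 6), 349)) = Add(113811, Rational(-3839, 6)) = Rational(679027, 6)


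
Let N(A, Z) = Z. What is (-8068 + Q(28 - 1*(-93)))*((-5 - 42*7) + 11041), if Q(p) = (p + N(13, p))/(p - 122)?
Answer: -89266020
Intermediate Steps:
Q(p) = 2*p/(-122 + p) (Q(p) = (p + p)/(p - 122) = (2*p)/(-122 + p) = 2*p/(-122 + p))
(-8068 + Q(28 - 1*(-93)))*((-5 - 42*7) + 11041) = (-8068 + 2*(28 - 1*(-93))/(-122 + (28 - 1*(-93))))*((-5 - 42*7) + 11041) = (-8068 + 2*(28 + 93)/(-122 + (28 + 93)))*((-5 - 294) + 11041) = (-8068 + 2*121/(-122 + 121))*(-299 + 11041) = (-8068 + 2*121/(-1))*10742 = (-8068 + 2*121*(-1))*10742 = (-8068 - 242)*10742 = -8310*10742 = -89266020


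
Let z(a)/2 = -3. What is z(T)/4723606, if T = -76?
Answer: -3/2361803 ≈ -1.2702e-6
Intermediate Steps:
z(a) = -6 (z(a) = 2*(-3) = -6)
z(T)/4723606 = -6/4723606 = -6*1/4723606 = -3/2361803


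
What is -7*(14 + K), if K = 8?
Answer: -154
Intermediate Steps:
-7*(14 + K) = -7*(14 + 8) = -7*22 = -154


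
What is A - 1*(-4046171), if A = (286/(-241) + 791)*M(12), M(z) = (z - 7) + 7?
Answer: 977411351/241 ≈ 4.0556e+6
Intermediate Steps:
M(z) = z (M(z) = (-7 + z) + 7 = z)
A = 2284140/241 (A = (286/(-241) + 791)*12 = (286*(-1/241) + 791)*12 = (-286/241 + 791)*12 = (190345/241)*12 = 2284140/241 ≈ 9477.8)
A - 1*(-4046171) = 2284140/241 - 1*(-4046171) = 2284140/241 + 4046171 = 977411351/241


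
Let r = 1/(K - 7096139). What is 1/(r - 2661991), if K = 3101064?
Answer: -3995075/10634853694326 ≈ -3.7566e-7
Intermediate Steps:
r = -1/3995075 (r = 1/(3101064 - 7096139) = 1/(-3995075) = -1/3995075 ≈ -2.5031e-7)
1/(r - 2661991) = 1/(-1/3995075 - 2661991) = 1/(-10634853694326/3995075) = -3995075/10634853694326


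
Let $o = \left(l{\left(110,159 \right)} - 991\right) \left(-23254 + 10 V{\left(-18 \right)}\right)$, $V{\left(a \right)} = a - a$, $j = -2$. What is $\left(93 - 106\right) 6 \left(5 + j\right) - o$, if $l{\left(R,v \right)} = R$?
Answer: $-20487008$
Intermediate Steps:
$V{\left(a \right)} = 0$
$o = 20486774$ ($o = \left(110 - 991\right) \left(-23254 + 10 \cdot 0\right) = - 881 \left(-23254 + 0\right) = \left(-881\right) \left(-23254\right) = 20486774$)
$\left(93 - 106\right) 6 \left(5 + j\right) - o = \left(93 - 106\right) 6 \left(5 - 2\right) - 20486774 = - 13 \cdot 6 \cdot 3 - 20486774 = \left(-13\right) 18 - 20486774 = -234 - 20486774 = -20487008$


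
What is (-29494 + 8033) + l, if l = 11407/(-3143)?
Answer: -67463330/3143 ≈ -21465.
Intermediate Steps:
l = -11407/3143 (l = 11407*(-1/3143) = -11407/3143 ≈ -3.6293)
(-29494 + 8033) + l = (-29494 + 8033) - 11407/3143 = -21461 - 11407/3143 = -67463330/3143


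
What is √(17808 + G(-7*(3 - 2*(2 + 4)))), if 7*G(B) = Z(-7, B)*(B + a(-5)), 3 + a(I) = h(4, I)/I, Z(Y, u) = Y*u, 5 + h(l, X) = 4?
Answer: √350385/5 ≈ 118.39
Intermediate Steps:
h(l, X) = -1 (h(l, X) = -5 + 4 = -1)
a(I) = -3 - 1/I
G(B) = -B*(-14/5 + B) (G(B) = ((-7*B)*(B + (-3 - 1/(-5))))/7 = ((-7*B)*(B + (-3 - 1*(-⅕))))/7 = ((-7*B)*(B + (-3 + ⅕)))/7 = ((-7*B)*(B - 14/5))/7 = ((-7*B)*(-14/5 + B))/7 = (-7*B*(-14/5 + B))/7 = -B*(-14/5 + B))
√(17808 + G(-7*(3 - 2*(2 + 4)))) = √(17808 + (-7*(3 - 2*(2 + 4)))*(14 - (-35)*(3 - 2*(2 + 4)))/5) = √(17808 + (-7*(3 - 2*6))*(14 - (-35)*(3 - 2*6))/5) = √(17808 + (-7*(3 - 12))*(14 - (-35)*(3 - 12))/5) = √(17808 + (-7*(-9))*(14 - (-35)*(-9))/5) = √(17808 + (⅕)*63*(14 - 5*63)) = √(17808 + (⅕)*63*(14 - 315)) = √(17808 + (⅕)*63*(-301)) = √(17808 - 18963/5) = √(70077/5) = √350385/5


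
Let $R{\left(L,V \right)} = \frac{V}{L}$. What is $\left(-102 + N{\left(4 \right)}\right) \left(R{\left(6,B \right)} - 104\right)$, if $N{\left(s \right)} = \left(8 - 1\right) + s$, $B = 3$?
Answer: $\frac{18837}{2} \approx 9418.5$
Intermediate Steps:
$N{\left(s \right)} = 7 + s$
$\left(-102 + N{\left(4 \right)}\right) \left(R{\left(6,B \right)} - 104\right) = \left(-102 + \left(7 + 4\right)\right) \left(\frac{3}{6} - 104\right) = \left(-102 + 11\right) \left(3 \cdot \frac{1}{6} - 104\right) = - 91 \left(\frac{1}{2} - 104\right) = \left(-91\right) \left(- \frac{207}{2}\right) = \frac{18837}{2}$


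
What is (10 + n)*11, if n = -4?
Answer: 66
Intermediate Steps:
(10 + n)*11 = (10 - 4)*11 = 6*11 = 66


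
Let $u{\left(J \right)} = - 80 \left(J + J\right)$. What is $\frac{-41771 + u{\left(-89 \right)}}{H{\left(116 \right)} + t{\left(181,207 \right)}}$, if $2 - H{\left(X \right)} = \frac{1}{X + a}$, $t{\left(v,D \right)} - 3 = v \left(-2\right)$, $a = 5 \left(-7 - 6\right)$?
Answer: $\frac{1404081}{18208} \approx 77.113$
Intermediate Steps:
$a = -65$ ($a = 5 \left(-13\right) = -65$)
$u{\left(J \right)} = - 160 J$ ($u{\left(J \right)} = - 80 \cdot 2 J = - 160 J$)
$t{\left(v,D \right)} = 3 - 2 v$ ($t{\left(v,D \right)} = 3 + v \left(-2\right) = 3 - 2 v$)
$H{\left(X \right)} = 2 - \frac{1}{-65 + X}$ ($H{\left(X \right)} = 2 - \frac{1}{X - 65} = 2 - \frac{1}{-65 + X}$)
$\frac{-41771 + u{\left(-89 \right)}}{H{\left(116 \right)} + t{\left(181,207 \right)}} = \frac{-41771 - -14240}{\frac{-131 + 2 \cdot 116}{-65 + 116} + \left(3 - 362\right)} = \frac{-41771 + 14240}{\frac{-131 + 232}{51} + \left(3 - 362\right)} = - \frac{27531}{\frac{1}{51} \cdot 101 - 359} = - \frac{27531}{\frac{101}{51} - 359} = - \frac{27531}{- \frac{18208}{51}} = \left(-27531\right) \left(- \frac{51}{18208}\right) = \frac{1404081}{18208}$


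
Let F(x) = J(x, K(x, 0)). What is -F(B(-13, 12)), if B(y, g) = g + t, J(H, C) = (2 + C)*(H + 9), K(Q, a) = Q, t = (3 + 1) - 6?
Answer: -228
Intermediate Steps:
t = -2 (t = 4 - 6 = -2)
J(H, C) = (2 + C)*(9 + H)
B(y, g) = -2 + g (B(y, g) = g - 2 = -2 + g)
F(x) = 18 + x² + 11*x (F(x) = 18 + 2*x + 9*x + x*x = 18 + 2*x + 9*x + x² = 18 + x² + 11*x)
-F(B(-13, 12)) = -(18 + (-2 + 12)² + 11*(-2 + 12)) = -(18 + 10² + 11*10) = -(18 + 100 + 110) = -1*228 = -228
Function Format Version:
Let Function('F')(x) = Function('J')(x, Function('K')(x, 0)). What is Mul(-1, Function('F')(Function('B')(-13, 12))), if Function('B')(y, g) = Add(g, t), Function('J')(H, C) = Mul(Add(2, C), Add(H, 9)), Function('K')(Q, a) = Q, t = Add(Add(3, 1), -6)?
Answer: -228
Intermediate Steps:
t = -2 (t = Add(4, -6) = -2)
Function('J')(H, C) = Mul(Add(2, C), Add(9, H))
Function('B')(y, g) = Add(-2, g) (Function('B')(y, g) = Add(g, -2) = Add(-2, g))
Function('F')(x) = Add(18, Pow(x, 2), Mul(11, x)) (Function('F')(x) = Add(18, Mul(2, x), Mul(9, x), Mul(x, x)) = Add(18, Mul(2, x), Mul(9, x), Pow(x, 2)) = Add(18, Pow(x, 2), Mul(11, x)))
Mul(-1, Function('F')(Function('B')(-13, 12))) = Mul(-1, Add(18, Pow(Add(-2, 12), 2), Mul(11, Add(-2, 12)))) = Mul(-1, Add(18, Pow(10, 2), Mul(11, 10))) = Mul(-1, Add(18, 100, 110)) = Mul(-1, 228) = -228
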